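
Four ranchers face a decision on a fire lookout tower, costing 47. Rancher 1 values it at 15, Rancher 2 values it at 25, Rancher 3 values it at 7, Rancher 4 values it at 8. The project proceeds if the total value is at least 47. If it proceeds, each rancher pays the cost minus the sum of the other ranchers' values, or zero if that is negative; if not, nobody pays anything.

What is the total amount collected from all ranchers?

Total value 55 ≥ cost 47, so it is built.
Rancher 1: others sum to 40; max(0, 47 - 40) = 7.
Rancher 2: others sum to 30; max(0, 47 - 30) = 17.
Rancher 3: others sum to 48; max(0, 47 - 48) = 0.
Rancher 4: others sum to 47; max(0, 47 - 47) = 0.
Total collected = 7 + 17 + 0 + 0 = 24.

24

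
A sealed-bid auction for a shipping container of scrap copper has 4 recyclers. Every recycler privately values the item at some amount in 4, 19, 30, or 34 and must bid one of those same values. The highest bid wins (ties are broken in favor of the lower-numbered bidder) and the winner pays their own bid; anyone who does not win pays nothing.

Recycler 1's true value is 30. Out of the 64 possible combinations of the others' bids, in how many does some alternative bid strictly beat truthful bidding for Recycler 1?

8

Others bid (4, 4, 4): truth gives 0; bid 4 gives 26 > 0. Violating.
Others bid (4, 4, 19): truth gives 0; bid 19 gives 11 > 0. Violating.
Others bid (4, 19, 4): truth gives 0; bid 19 gives 11 > 0. Violating.
Others bid (4, 19, 19): truth gives 0; bid 19 gives 11 > 0. Violating.
Others bid (4, 4, 30): truth gives 0; no alternative beats it.
Others bid (4, 4, 34): truth gives 0; no alternative beats it.
(Checking all 64 profiles: 8 have a profitable deviation, 56 do not.)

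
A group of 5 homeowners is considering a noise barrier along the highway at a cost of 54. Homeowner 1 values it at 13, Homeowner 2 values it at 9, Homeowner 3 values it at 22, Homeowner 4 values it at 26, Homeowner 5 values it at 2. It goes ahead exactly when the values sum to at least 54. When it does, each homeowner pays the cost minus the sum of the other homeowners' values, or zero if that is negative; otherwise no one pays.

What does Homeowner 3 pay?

4

Total value 72 ≥ cost 54, so the project is built.
The other homeowners' values sum to 50.
Cost minus that sum is 54 - 50 = 4.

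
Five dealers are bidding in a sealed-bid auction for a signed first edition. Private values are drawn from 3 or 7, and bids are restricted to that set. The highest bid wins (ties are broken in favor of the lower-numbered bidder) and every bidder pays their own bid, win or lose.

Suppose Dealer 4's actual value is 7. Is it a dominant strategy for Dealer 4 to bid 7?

No

Consider the case where Dealer 1 bids 3, Dealer 2 bids 3, Dealer 3 bids 7 and Dealer 5 bids 3.
Truthful bid 7: loses but pays 7, utility -7.
Bid 3 instead: loses but pays 3, utility -3.
Since -3 > -7, bidding 3 is strictly better here, so truthful bidding is not dominant.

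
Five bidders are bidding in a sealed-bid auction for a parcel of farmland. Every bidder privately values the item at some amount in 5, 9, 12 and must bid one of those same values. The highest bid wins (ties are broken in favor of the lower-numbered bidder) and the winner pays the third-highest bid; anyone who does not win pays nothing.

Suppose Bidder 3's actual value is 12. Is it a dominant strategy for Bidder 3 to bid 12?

Check each profile of the others' bids and compare truth against every alternative bid.
Others bid (5, 5, 5, 12): truth gives 7, best alternative gives 0.
Others bid (5, 5, 12, 5): truth gives 7, best alternative gives 0.
Others bid (5, 9, 5, 5): truth gives 7, best alternative gives 0.
Others bid (9, 5, 5, 5): truth gives 7, best alternative gives 0.
Others bid (5, 5, 9, 12): truth gives 3, best alternative gives 0.
Others bid (5, 5, 12, 9): truth gives 3, best alternative gives 0.
(Remaining 75 profiles checked similarly; truth is weakly best in each.)
In every case the truthful bid is at least as good as any alternative, so it is a dominant strategy.

Yes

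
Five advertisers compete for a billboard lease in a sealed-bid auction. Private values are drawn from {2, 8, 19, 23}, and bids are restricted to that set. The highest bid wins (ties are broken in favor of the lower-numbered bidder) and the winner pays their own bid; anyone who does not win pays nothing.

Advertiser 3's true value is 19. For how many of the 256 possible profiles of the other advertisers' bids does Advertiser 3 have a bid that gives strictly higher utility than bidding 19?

Others bid (2, 2, 2, 2): truth gives 0; bid 8 gives 11 > 0. Violating.
Others bid (2, 2, 2, 8): truth gives 0; bid 8 gives 11 > 0. Violating.
Others bid (2, 2, 8, 2): truth gives 0; bid 8 gives 11 > 0. Violating.
Others bid (2, 2, 8, 8): truth gives 0; bid 8 gives 11 > 0. Violating.
Others bid (2, 2, 2, 19): truth gives 0; no alternative beats it.
Others bid (2, 2, 2, 23): truth gives 0; no alternative beats it.
(Checking all 256 profiles: 4 have a profitable deviation, 252 do not.)

4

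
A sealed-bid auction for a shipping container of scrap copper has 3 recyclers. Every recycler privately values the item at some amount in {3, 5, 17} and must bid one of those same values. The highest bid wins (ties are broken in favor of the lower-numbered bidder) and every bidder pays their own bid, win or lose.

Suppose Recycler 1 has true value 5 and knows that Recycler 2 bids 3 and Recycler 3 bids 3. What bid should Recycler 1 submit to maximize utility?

3

Bid 3: wins, pays 3, utility 5 - 3 = 2.
Bid 5: wins, pays 5, utility 5 - 5 = 0.
Bid 17: wins, pays 17, utility 5 - 17 = -12.
The best choice is 3 with utility 2.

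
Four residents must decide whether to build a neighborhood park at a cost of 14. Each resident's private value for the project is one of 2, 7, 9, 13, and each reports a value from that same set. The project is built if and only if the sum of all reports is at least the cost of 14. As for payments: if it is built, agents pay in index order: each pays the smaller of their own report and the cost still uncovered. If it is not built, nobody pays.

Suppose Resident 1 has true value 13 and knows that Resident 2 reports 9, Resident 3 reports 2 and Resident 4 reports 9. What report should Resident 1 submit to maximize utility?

Report 2: project built, pays 2, utility 13 - 2 = 11.
Report 7: project built, pays 7, utility 13 - 7 = 6.
Report 9: project built, pays 9, utility 13 - 9 = 4.
Report 13: project built, pays 13, utility 13 - 13 = 0.
The best choice is 2 with utility 11.

2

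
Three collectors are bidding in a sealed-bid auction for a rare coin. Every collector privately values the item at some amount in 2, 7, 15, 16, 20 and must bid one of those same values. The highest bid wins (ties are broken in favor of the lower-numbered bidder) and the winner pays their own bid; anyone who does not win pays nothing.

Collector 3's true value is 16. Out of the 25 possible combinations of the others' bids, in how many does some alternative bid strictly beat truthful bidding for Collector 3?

4

Others bid (2, 2): truth gives 0; bid 7 gives 9 > 0. Violating.
Others bid (2, 7): truth gives 0; bid 15 gives 1 > 0. Violating.
Others bid (7, 2): truth gives 0; bid 15 gives 1 > 0. Violating.
Others bid (7, 7): truth gives 0; bid 15 gives 1 > 0. Violating.
Others bid (2, 15): truth gives 0; no alternative beats it.
Others bid (2, 16): truth gives 0; no alternative beats it.
(Checking all 25 profiles: 4 have a profitable deviation, 21 do not.)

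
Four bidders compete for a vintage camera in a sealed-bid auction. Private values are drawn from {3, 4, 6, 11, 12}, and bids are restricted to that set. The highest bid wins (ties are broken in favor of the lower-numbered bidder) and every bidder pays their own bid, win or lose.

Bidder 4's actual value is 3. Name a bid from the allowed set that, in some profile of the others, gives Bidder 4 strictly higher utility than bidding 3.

4

Suppose Bidder 1 bids 3, Bidder 2 bids 3 and Bidder 3 bids 3.
Bid 3: loses but pays 3, utility -3.
Bid 4: wins, pays 4, utility 3 - 4 = -1.
So bidding 4 beats truth here (-1 > -3).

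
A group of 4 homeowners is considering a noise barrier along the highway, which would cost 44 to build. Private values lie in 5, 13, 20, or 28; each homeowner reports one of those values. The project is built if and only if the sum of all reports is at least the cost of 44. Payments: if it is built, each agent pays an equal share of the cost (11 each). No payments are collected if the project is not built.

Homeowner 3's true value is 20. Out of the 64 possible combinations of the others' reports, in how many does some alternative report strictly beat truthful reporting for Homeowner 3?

Others report (5, 5, 13): truth gives 0; report 28 gives 9 > 0. Violating.
Others report (5, 13, 5): truth gives 0; report 28 gives 9 > 0. Violating.
Others report (13, 5, 5): truth gives 0; report 28 gives 9 > 0. Violating.
Others report (5, 5, 5): truth gives 0; no alternative beats it.
Others report (5, 5, 20): truth gives 9; no alternative beats it.
(Checking all 64 profiles: 3 have a profitable deviation, 61 do not.)

3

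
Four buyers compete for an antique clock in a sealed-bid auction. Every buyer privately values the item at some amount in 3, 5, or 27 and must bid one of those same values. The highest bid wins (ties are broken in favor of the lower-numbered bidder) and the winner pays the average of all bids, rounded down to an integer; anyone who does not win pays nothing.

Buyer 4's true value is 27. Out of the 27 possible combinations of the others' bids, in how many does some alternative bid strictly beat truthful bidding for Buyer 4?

Others bid (3, 3, 3): truth gives 18; bid 5 gives 24 > 18. Violating.
Others bid (3, 3, 5): truth gives 18; no alternative beats it.
Others bid (3, 3, 27): truth gives 0; no alternative beats it.
(Checking all 27 profiles: 1 has a profitable deviation, 26 do not.)

1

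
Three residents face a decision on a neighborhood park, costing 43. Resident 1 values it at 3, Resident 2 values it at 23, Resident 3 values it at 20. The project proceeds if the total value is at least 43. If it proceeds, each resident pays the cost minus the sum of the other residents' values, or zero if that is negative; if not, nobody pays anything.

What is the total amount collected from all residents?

37

Total value 46 ≥ cost 43, so it is built.
Resident 1: others sum to 43; max(0, 43 - 43) = 0.
Resident 2: others sum to 23; max(0, 43 - 23) = 20.
Resident 3: others sum to 26; max(0, 43 - 26) = 17.
Total collected = 0 + 20 + 17 = 37.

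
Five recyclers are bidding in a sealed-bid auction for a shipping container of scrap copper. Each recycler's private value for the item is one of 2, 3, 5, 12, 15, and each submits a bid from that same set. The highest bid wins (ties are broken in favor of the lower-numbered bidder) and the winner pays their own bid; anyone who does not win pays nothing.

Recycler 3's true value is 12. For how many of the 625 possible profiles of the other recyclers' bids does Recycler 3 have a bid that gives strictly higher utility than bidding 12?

Others bid (2, 2, 2, 2): truth gives 0; bid 3 gives 9 > 0. Violating.
Others bid (2, 2, 2, 3): truth gives 0; bid 3 gives 9 > 0. Violating.
Others bid (2, 2, 2, 5): truth gives 0; bid 5 gives 7 > 0. Violating.
Others bid (2, 2, 3, 2): truth gives 0; bid 3 gives 9 > 0. Violating.
Others bid (2, 2, 2, 12): truth gives 0; no alternative beats it.
Others bid (2, 2, 2, 15): truth gives 0; no alternative beats it.
(Checking all 625 profiles: 36 have a profitable deviation, 589 do not.)

36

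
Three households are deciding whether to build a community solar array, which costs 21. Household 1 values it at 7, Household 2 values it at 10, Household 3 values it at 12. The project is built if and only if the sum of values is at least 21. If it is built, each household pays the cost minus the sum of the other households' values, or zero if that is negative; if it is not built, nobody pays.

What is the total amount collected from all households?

6

Total value 29 ≥ cost 21, so it is built.
Household 1: others sum to 22; max(0, 21 - 22) = 0.
Household 2: others sum to 19; max(0, 21 - 19) = 2.
Household 3: others sum to 17; max(0, 21 - 17) = 4.
Total collected = 0 + 2 + 4 = 6.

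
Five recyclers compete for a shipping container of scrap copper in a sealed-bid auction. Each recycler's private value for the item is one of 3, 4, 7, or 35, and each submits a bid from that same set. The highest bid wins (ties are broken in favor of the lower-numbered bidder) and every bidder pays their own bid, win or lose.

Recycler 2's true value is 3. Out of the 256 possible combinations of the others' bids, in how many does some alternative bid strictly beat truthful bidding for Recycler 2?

8

Others bid (3, 3, 3, 3): truth gives -3; bid 4 gives -1 > -3. Violating.
Others bid (3, 3, 3, 4): truth gives -3; bid 4 gives -1 > -3. Violating.
Others bid (3, 3, 4, 3): truth gives -3; bid 4 gives -1 > -3. Violating.
Others bid (3, 3, 4, 4): truth gives -3; bid 4 gives -1 > -3. Violating.
Others bid (3, 3, 3, 7): truth gives -3; no alternative beats it.
Others bid (3, 3, 3, 35): truth gives -3; no alternative beats it.
(Checking all 256 profiles: 8 have a profitable deviation, 248 do not.)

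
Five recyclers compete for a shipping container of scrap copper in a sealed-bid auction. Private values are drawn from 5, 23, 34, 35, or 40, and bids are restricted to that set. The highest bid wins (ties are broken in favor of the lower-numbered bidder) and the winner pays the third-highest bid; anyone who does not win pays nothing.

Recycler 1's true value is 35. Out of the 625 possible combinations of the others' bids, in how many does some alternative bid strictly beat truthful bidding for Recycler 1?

108

Others bid (5, 5, 5, 40): truth gives 0; bid 40 gives 30 > 0. Violating.
Others bid (5, 5, 23, 40): truth gives 0; bid 40 gives 12 > 0. Violating.
Others bid (5, 5, 34, 40): truth gives 0; bid 40 gives 1 > 0. Violating.
Others bid (5, 5, 40, 5): truth gives 0; bid 40 gives 30 > 0. Violating.
Others bid (5, 5, 5, 5): truth gives 30; no alternative beats it.
Others bid (5, 5, 5, 23): truth gives 30; no alternative beats it.
(Checking all 625 profiles: 108 have a profitable deviation, 517 do not.)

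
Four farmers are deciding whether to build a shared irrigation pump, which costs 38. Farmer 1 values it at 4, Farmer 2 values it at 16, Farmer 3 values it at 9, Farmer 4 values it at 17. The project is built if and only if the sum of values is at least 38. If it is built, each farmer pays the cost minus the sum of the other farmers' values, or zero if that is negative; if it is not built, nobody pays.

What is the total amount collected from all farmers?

Total value 46 ≥ cost 38, so it is built.
Farmer 1: others sum to 42; max(0, 38 - 42) = 0.
Farmer 2: others sum to 30; max(0, 38 - 30) = 8.
Farmer 3: others sum to 37; max(0, 38 - 37) = 1.
Farmer 4: others sum to 29; max(0, 38 - 29) = 9.
Total collected = 0 + 8 + 1 + 9 = 18.

18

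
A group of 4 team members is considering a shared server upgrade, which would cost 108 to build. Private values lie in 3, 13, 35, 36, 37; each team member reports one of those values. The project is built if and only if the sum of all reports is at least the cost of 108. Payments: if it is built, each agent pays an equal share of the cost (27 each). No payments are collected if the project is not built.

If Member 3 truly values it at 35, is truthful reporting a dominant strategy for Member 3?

Check each profile of the others' reports and compare truth against every alternative report.
Others report (3, 35, 35): truth gives 8, best alternative gives 8.
Others report (3, 35, 36): truth gives 8, best alternative gives 8.
Others report (3, 35, 37): truth gives 8, best alternative gives 8.
Others report (3, 36, 35): truth gives 8, best alternative gives 8.
Others report (3, 36, 36): truth gives 8, best alternative gives 8.
Others report (3, 36, 37): truth gives 8, best alternative gives 8.
(Remaining 119 profiles checked similarly; truth is weakly best in each.)
In every case the truthful report is at least as good as any alternative, so it is a dominant strategy.

Yes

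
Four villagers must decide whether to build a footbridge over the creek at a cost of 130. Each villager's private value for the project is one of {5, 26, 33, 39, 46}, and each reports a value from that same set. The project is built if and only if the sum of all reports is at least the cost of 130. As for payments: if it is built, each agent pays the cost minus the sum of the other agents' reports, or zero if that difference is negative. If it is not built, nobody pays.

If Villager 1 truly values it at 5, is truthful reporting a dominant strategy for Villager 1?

Yes

Check each profile of the others' reports and compare truth against every alternative report.
Others report (26, 39, 39): truth gives 0, best alternative gives -21.
Others report (39, 26, 39): truth gives 0, best alternative gives -21.
Others report (39, 39, 26): truth gives 0, best alternative gives -21.
Others report (26, 33, 46): truth gives 0, best alternative gives -20.
Others report (26, 46, 33): truth gives 0, best alternative gives -20.
Others report (33, 26, 46): truth gives 0, best alternative gives -20.
(Remaining 119 profiles checked similarly; truth is weakly best in each.)
In every case the truthful report is at least as good as any alternative, so it is a dominant strategy.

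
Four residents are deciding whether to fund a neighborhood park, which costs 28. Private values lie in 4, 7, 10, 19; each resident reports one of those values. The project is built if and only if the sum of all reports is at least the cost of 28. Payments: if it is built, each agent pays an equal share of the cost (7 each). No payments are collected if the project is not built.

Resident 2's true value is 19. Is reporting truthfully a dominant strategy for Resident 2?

Check each profile of the others' reports and compare truth against every alternative report.
Others report (4, 4, 4): truth gives 12, best alternative gives 0.
Others report (4, 4, 7): truth gives 12, best alternative gives 0.
Others report (4, 7, 4): truth gives 12, best alternative gives 0.
Others report (7, 4, 4): truth gives 12, best alternative gives 0.
Others report (4, 4, 10): truth gives 12, best alternative gives 12.
Others report (4, 4, 19): truth gives 12, best alternative gives 12.
(Remaining 58 profiles checked similarly; truth is weakly best in each.)
In every case the truthful report is at least as good as any alternative, so it is a dominant strategy.

Yes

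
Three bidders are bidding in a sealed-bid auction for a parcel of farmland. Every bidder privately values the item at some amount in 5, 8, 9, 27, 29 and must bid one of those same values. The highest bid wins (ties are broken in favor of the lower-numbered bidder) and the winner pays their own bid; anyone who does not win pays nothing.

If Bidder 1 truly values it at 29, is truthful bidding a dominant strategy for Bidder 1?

Consider the case where Bidder 2 bids 5 and Bidder 3 bids 5.
Truthful bid 29: wins, pays 29, utility 29 - 29 = 0.
Bid 5 instead: wins, pays 5, utility 29 - 5 = 24.
Since 24 > 0, bidding 5 is strictly better here, so truthful bidding is not dominant.

No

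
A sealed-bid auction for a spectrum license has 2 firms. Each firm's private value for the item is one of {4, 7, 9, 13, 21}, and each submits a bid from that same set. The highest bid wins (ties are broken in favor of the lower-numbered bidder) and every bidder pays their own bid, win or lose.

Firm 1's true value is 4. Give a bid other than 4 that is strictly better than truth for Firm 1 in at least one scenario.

Suppose Firm 2 bids 7.
Bid 4: loses but pays 4, utility -4.
Bid 7: wins, pays 7, utility 4 - 7 = -3.
So bidding 7 beats truth here (-3 > -4).

7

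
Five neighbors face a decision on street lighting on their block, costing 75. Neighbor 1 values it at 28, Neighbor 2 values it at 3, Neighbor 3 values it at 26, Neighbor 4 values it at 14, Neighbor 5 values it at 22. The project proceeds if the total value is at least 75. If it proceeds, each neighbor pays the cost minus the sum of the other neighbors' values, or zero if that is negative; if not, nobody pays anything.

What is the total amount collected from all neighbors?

Total value 93 ≥ cost 75, so it is built.
Neighbor 1: others sum to 65; max(0, 75 - 65) = 10.
Neighbor 2: others sum to 90; max(0, 75 - 90) = 0.
Neighbor 3: others sum to 67; max(0, 75 - 67) = 8.
Neighbor 4: others sum to 79; max(0, 75 - 79) = 0.
Neighbor 5: others sum to 71; max(0, 75 - 71) = 4.
Total collected = 10 + 0 + 8 + 0 + 4 = 22.

22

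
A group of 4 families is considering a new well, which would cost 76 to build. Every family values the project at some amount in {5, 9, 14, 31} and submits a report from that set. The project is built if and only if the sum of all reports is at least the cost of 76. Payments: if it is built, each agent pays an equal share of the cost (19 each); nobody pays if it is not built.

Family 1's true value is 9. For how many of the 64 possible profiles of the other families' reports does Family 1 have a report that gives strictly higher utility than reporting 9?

3

Others report (5, 31, 31): truth gives -10; report 5 gives 0 > -10. Violating.
Others report (31, 5, 31): truth gives -10; report 5 gives 0 > -10. Violating.
Others report (31, 31, 5): truth gives -10; report 5 gives 0 > -10. Violating.
Others report (5, 5, 5): truth gives 0; no alternative beats it.
Others report (5, 5, 9): truth gives 0; no alternative beats it.
(Checking all 64 profiles: 3 have a profitable deviation, 61 do not.)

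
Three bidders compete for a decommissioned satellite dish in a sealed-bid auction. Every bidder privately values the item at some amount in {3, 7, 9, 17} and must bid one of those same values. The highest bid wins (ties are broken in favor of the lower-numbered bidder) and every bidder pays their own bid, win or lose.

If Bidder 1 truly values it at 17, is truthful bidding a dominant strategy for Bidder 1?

Consider the case where Bidder 2 bids 3 and Bidder 3 bids 3.
Truthful bid 17: wins, pays 17, utility 17 - 17 = 0.
Bid 3 instead: wins, pays 3, utility 17 - 3 = 14.
Since 14 > 0, bidding 3 is strictly better here, so truthful bidding is not dominant.

No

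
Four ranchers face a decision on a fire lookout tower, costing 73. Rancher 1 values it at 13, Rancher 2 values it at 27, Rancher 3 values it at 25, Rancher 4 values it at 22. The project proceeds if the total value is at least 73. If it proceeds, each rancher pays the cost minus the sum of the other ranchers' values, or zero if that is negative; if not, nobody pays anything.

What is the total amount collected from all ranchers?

Total value 87 ≥ cost 73, so it is built.
Rancher 1: others sum to 74; max(0, 73 - 74) = 0.
Rancher 2: others sum to 60; max(0, 73 - 60) = 13.
Rancher 3: others sum to 62; max(0, 73 - 62) = 11.
Rancher 4: others sum to 65; max(0, 73 - 65) = 8.
Total collected = 0 + 13 + 11 + 8 = 32.

32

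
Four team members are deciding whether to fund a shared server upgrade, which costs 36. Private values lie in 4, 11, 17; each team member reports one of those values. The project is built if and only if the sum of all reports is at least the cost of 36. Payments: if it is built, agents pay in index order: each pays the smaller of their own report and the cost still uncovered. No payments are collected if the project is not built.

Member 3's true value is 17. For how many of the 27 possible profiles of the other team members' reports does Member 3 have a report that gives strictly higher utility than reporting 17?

20

Others report (4, 4, 17): truth gives 0; report 11 gives 6 > 0. Violating.
Others report (4, 11, 11): truth gives 0; report 11 gives 6 > 0. Violating.
Others report (4, 11, 17): truth gives 0; report 4 gives 13 > 0. Violating.
Others report (4, 17, 4): truth gives 2; report 11 gives 6 > 2. Violating.
Others report (4, 4, 4): truth gives 0; no alternative beats it.
Others report (4, 4, 11): truth gives 0; no alternative beats it.
(Checking all 27 profiles: 20 have a profitable deviation, 7 do not.)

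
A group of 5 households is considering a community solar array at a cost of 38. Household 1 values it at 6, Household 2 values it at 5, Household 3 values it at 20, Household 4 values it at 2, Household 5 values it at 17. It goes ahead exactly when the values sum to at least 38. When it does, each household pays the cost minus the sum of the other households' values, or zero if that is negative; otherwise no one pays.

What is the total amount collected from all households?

13

Total value 50 ≥ cost 38, so it is built.
Household 1: others sum to 44; max(0, 38 - 44) = 0.
Household 2: others sum to 45; max(0, 38 - 45) = 0.
Household 3: others sum to 30; max(0, 38 - 30) = 8.
Household 4: others sum to 48; max(0, 38 - 48) = 0.
Household 5: others sum to 33; max(0, 38 - 33) = 5.
Total collected = 0 + 0 + 8 + 0 + 5 = 13.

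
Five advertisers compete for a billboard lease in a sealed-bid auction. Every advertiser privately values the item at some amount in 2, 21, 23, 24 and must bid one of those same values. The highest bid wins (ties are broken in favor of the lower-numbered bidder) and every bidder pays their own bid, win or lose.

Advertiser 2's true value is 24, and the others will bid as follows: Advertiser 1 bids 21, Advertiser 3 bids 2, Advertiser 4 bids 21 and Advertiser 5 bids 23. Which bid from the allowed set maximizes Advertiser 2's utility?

Bid 2: loses but pays 2, utility -2.
Bid 21: loses but pays 21, utility -21.
Bid 23: wins, pays 23, utility 24 - 23 = 1.
Bid 24: wins, pays 24, utility 24 - 24 = 0.
The best choice is 23 with utility 1.

23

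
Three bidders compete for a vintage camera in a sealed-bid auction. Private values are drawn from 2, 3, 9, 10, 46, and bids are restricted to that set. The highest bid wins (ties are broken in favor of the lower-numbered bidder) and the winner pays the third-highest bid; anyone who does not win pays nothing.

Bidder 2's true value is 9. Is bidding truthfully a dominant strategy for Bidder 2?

Consider the case where Bidder 1 bids 2 and Bidder 3 bids 10.
Truthful bid 9: loses, pays 0, utility 0.
Bid 10 instead: wins, pays 2, utility 9 - 2 = 7.
Since 7 > 0, bidding 10 is strictly better here, so truthful bidding is not dominant.

No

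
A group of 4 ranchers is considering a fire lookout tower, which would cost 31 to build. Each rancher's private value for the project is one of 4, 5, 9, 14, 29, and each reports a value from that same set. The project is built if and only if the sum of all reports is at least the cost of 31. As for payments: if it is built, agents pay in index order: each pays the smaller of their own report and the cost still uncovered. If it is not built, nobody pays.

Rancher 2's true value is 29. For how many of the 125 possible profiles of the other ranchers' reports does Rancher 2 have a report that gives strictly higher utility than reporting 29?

Others report (4, 4, 9): truth gives 2; report 14 gives 15 > 2. Violating.
Others report (4, 4, 14): truth gives 2; report 9 gives 20 > 2. Violating.
Others report (4, 4, 29): truth gives 2; report 4 gives 25 > 2. Violating.
Others report (4, 5, 9): truth gives 2; report 14 gives 15 > 2. Violating.
Others report (4, 4, 4): truth gives 2; no alternative beats it.
Others report (4, 4, 5): truth gives 2; no alternative beats it.
(Checking all 125 profiles: 92 have a profitable deviation, 33 do not.)

92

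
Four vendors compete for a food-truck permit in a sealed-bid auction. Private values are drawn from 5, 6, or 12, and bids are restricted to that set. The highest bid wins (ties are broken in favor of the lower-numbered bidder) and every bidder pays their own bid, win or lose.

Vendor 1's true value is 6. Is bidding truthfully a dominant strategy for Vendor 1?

Consider the case where Vendor 2 bids 5, Vendor 3 bids 5 and Vendor 4 bids 5.
Truthful bid 6: wins, pays 6, utility 6 - 6 = 0.
Bid 5 instead: wins, pays 5, utility 6 - 5 = 1.
Since 1 > 0, bidding 5 is strictly better here, so truthful bidding is not dominant.

No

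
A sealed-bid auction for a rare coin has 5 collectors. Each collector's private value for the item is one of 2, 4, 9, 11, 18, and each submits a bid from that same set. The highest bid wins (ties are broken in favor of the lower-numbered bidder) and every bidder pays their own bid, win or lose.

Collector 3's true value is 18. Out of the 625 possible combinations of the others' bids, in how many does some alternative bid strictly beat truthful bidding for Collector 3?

369

Others bid (2, 2, 2, 2): truth gives 0; bid 4 gives 14 > 0. Violating.
Others bid (2, 2, 2, 4): truth gives 0; bid 4 gives 14 > 0. Violating.
Others bid (2, 2, 2, 9): truth gives 0; bid 9 gives 9 > 0. Violating.
Others bid (2, 2, 2, 11): truth gives 0; bid 11 gives 7 > 0. Violating.
Others bid (2, 2, 2, 18): truth gives 0; no alternative beats it.
Others bid (2, 2, 4, 18): truth gives 0; no alternative beats it.
(Checking all 625 profiles: 369 have a profitable deviation, 256 do not.)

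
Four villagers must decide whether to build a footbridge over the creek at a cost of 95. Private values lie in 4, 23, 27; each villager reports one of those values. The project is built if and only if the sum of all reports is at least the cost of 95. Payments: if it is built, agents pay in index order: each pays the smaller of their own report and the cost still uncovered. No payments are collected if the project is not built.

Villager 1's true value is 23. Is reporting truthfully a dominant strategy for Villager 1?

Check each profile of the others' reports and compare truth against every alternative report.
Others report (4, 4, 4): truth gives 0, best alternative gives 0.
Others report (4, 4, 23): truth gives 0, best alternative gives 0.
Others report (4, 4, 27): truth gives 0, best alternative gives 0.
Others report (4, 23, 4): truth gives 0, best alternative gives 0.
Others report (4, 23, 23): truth gives 0, best alternative gives 0.
Others report (4, 23, 27): truth gives 0, best alternative gives 0.
(Remaining 21 profiles checked similarly; truth is weakly best in each.)
In every case the truthful report is at least as good as any alternative, so it is a dominant strategy.

Yes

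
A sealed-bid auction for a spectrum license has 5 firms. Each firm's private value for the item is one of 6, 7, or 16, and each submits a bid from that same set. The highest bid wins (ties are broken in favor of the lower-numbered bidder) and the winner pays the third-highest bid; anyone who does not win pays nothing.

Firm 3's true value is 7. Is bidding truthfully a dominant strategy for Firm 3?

Consider the case where Firm 1 bids 6, Firm 2 bids 6, Firm 4 bids 6 and Firm 5 bids 16.
Truthful bid 7: loses, pays 0, utility 0.
Bid 16 instead: wins, pays 6, utility 7 - 6 = 1.
Since 1 > 0, bidding 16 is strictly better here, so truthful bidding is not dominant.

No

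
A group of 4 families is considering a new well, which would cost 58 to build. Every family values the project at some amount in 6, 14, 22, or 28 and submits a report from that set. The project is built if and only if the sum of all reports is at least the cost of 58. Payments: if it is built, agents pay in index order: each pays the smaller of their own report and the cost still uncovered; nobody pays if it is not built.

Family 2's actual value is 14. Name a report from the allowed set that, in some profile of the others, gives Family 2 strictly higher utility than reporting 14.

6

Suppose Family 1 reports 6, Family 3 reports 22 and Family 4 reports 28.
Report 14: project built, pays 14, utility 14 - 14 = 0.
Report 6: project built, pays 6, utility 14 - 6 = 8.
So reporting 6 beats truth here (8 > 0).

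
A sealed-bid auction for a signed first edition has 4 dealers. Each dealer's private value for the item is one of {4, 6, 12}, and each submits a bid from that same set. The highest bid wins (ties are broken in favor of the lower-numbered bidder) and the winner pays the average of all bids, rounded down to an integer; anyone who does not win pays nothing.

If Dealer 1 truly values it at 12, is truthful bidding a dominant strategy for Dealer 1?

No

Consider the case where Dealer 2 bids 4, Dealer 3 bids 4 and Dealer 4 bids 4.
Truthful bid 12: wins, pays 6, utility 12 - 6 = 6.
Bid 4 instead: wins, pays 4, utility 12 - 4 = 8.
Since 8 > 6, bidding 4 is strictly better here, so truthful bidding is not dominant.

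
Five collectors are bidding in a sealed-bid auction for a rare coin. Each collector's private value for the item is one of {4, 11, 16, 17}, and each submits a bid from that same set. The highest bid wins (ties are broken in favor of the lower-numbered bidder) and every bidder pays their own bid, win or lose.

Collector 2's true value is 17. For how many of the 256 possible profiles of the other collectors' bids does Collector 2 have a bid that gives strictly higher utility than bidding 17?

Others bid (4, 4, 4, 4): truth gives 0; bid 11 gives 6 > 0. Violating.
Others bid (4, 4, 4, 11): truth gives 0; bid 11 gives 6 > 0. Violating.
Others bid (4, 4, 4, 16): truth gives 0; bid 16 gives 1 > 0. Violating.
Others bid (4, 4, 11, 4): truth gives 0; bid 11 gives 6 > 0. Violating.
Others bid (4, 4, 4, 17): truth gives 0; no alternative beats it.
Others bid (4, 4, 11, 17): truth gives 0; no alternative beats it.
(Checking all 256 profiles: 118 have a profitable deviation, 138 do not.)

118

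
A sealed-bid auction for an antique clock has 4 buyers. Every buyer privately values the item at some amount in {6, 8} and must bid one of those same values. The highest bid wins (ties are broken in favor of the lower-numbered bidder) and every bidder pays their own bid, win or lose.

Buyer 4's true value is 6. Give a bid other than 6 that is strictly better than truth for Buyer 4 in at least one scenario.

Suppose Buyer 1 bids 6, Buyer 2 bids 6 and Buyer 3 bids 6.
Bid 6: loses but pays 6, utility -6.
Bid 8: wins, pays 8, utility 6 - 8 = -2.
So bidding 8 beats truth here (-2 > -6).

8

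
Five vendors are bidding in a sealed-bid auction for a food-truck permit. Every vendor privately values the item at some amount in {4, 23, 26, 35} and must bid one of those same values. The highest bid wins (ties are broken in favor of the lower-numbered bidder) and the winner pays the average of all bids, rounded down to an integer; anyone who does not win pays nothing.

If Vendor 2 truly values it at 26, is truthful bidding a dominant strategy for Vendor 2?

Consider the case where Vendor 1 bids 4, Vendor 3 bids 4, Vendor 4 bids 4 and Vendor 5 bids 4.
Truthful bid 26: wins, pays 8, utility 26 - 8 = 18.
Bid 23 instead: wins, pays 7, utility 26 - 7 = 19.
Since 19 > 18, bidding 23 is strictly better here, so truthful bidding is not dominant.

No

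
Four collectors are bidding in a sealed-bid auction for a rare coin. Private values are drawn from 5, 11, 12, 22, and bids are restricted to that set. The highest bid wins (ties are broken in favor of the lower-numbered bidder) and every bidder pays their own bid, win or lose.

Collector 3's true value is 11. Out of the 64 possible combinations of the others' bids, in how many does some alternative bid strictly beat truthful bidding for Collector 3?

Others bid (5, 5, 12): truth gives -11; bid 12 gives -1 > -11. Violating.
Others bid (5, 5, 22): truth gives -11; bid 5 gives -5 > -11. Violating.
Others bid (5, 11, 5): truth gives -11; bid 12 gives -1 > -11. Violating.
Others bid (5, 11, 11): truth gives -11; bid 12 gives -1 > -11. Violating.
Others bid (5, 5, 5): truth gives 0; no alternative beats it.
Others bid (5, 5, 11): truth gives 0; no alternative beats it.
(Checking all 64 profiles: 62 have a profitable deviation, 2 do not.)

62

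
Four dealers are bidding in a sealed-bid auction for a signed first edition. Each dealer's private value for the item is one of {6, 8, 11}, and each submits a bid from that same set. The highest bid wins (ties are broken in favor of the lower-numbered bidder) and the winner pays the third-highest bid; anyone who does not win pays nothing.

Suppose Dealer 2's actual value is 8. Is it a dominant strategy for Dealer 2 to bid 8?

No

Consider the case where Dealer 1 bids 6, Dealer 3 bids 6 and Dealer 4 bids 11.
Truthful bid 8: loses, pays 0, utility 0.
Bid 11 instead: wins, pays 6, utility 8 - 6 = 2.
Since 2 > 0, bidding 11 is strictly better here, so truthful bidding is not dominant.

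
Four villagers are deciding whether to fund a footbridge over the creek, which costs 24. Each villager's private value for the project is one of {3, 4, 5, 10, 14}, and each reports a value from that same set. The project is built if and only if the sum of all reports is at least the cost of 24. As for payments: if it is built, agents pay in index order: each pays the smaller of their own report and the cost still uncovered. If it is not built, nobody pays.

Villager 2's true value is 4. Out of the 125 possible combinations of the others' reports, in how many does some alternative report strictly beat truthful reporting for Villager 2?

68

Others report (3, 4, 14): truth gives 0; report 3 gives 1 > 0. Violating.
Others report (3, 5, 14): truth gives 0; report 3 gives 1 > 0. Violating.
Others report (3, 10, 10): truth gives 0; report 3 gives 1 > 0. Violating.
Others report (3, 10, 14): truth gives 0; report 3 gives 1 > 0. Violating.
Others report (3, 3, 3): truth gives 0; no alternative beats it.
Others report (3, 3, 4): truth gives 0; no alternative beats it.
(Checking all 125 profiles: 68 have a profitable deviation, 57 do not.)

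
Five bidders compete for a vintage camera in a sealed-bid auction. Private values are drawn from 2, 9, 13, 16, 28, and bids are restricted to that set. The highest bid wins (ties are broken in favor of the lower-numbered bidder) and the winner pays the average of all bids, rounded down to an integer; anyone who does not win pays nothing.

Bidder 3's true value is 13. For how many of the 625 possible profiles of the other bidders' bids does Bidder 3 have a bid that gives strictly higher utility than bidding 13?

Others bid (2, 2, 2, 2): truth gives 9; bid 9 gives 10 > 9. Violating.
Others bid (2, 2, 2, 9): truth gives 8; bid 9 gives 9 > 8. Violating.
Others bid (2, 2, 2, 16): truth gives 0; bid 16 gives 6 > 0. Violating.
Others bid (2, 2, 2, 28): truth gives 0; bid 28 gives 1 > 0. Violating.
Others bid (2, 2, 2, 13): truth gives 7; no alternative beats it.
Others bid (2, 2, 9, 13): truth gives 6; no alternative beats it.
(Checking all 625 profiles: 126 have a profitable deviation, 499 do not.)

126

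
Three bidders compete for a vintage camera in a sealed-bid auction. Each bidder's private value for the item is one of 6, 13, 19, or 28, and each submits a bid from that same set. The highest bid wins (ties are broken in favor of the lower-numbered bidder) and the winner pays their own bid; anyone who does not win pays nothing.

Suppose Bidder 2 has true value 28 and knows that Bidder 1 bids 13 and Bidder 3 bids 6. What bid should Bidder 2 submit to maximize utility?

19

Bid 6: loses, pays 0, utility 0.
Bid 13: loses, pays 0, utility 0.
Bid 19: wins, pays 19, utility 28 - 19 = 9.
Bid 28: wins, pays 28, utility 28 - 28 = 0.
The best choice is 19 with utility 9.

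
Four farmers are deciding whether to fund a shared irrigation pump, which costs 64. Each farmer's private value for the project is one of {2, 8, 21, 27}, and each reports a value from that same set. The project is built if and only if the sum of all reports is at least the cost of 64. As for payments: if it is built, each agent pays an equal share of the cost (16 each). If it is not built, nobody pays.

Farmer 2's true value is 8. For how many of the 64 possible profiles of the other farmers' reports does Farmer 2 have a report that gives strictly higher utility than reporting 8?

9

Others report (2, 27, 27): truth gives -8; report 2 gives 0 > -8. Violating.
Others report (8, 21, 27): truth gives -8; report 2 gives 0 > -8. Violating.
Others report (8, 27, 21): truth gives -8; report 2 gives 0 > -8. Violating.
Others report (21, 8, 27): truth gives -8; report 2 gives 0 > -8. Violating.
Others report (2, 2, 2): truth gives 0; no alternative beats it.
Others report (2, 2, 8): truth gives 0; no alternative beats it.
(Checking all 64 profiles: 9 have a profitable deviation, 55 do not.)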